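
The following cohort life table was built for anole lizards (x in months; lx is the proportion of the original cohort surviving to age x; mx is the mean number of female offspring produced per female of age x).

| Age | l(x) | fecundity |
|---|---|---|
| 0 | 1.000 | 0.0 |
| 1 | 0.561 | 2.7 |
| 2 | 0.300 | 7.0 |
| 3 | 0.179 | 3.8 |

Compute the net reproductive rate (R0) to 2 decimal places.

4.29

lx·mx by age: 0, 1.5147, 2.1, 0.6802
R0 = Σ lx·mx = 4.2949 → 4.29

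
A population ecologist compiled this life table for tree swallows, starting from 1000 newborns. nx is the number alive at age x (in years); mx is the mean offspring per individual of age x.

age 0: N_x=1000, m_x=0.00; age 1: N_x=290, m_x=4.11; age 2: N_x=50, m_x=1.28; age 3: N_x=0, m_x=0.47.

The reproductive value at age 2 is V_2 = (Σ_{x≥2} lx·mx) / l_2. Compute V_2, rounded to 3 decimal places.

lx = nx/n0 = nx/1000: 1, 0.29, 0.05, 0
lx·mx for x ≥ 2: 0.064, 0 → sum = 0.064
V_2 = 0.064 / l_2 = 0.064 / 0.05 = 1.28 → 1.280

1.280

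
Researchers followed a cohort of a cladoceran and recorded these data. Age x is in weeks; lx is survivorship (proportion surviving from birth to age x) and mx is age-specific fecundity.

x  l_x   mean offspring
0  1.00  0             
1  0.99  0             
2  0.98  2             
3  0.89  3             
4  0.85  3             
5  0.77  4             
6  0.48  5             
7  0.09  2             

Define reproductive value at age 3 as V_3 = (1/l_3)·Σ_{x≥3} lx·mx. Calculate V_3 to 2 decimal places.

lx·mx for x ≥ 3: 2.67, 2.55, 3.08, 2.4, 0.18 → sum = 10.88
V_3 = 10.88 / l_3 = 10.88 / 0.89 = 12.224719… → 12.22

12.22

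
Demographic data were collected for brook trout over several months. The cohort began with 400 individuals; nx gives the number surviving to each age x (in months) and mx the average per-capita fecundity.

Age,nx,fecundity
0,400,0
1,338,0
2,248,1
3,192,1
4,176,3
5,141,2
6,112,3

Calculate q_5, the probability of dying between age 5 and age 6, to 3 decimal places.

0.206

lx = nx/n0 = nx/400: 1, 0.845, 0.62, 0.48, 0.44, 0.3525, 0.28
q_5 = (l_5 − l_6) / l_5 = (0.3525 − 0.28) / 0.3525
     = 0.0725 / 0.3525 = 0.205674… → 0.206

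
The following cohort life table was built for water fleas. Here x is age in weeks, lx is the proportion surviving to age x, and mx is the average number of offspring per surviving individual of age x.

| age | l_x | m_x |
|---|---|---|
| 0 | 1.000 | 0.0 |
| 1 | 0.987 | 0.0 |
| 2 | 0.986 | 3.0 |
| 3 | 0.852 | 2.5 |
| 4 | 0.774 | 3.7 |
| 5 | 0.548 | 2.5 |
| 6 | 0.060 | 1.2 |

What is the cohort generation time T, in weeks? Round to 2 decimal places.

lx·mx: 0, 0, 2.958, 2.13, 2.8638, 1.37, 0.072 → R0 = 9.3938
x·lx·mx: 0, 0, 5.916, 6.39, 11.4552, 6.85, 0.432 → Σ = 31.0432
T = 31.0432 / 9.3938 = 3.304648… → 3.30

3.30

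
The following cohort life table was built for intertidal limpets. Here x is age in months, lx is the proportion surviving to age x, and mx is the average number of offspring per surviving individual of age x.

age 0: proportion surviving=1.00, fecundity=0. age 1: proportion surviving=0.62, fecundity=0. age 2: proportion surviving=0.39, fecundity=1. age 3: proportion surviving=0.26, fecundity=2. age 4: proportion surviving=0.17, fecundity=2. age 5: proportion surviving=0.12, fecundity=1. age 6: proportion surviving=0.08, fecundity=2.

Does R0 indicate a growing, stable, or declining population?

R0 = Σ lx·mx = 0 + 0 + 0.39 + 0.52 + 0.34 + 0.12 + 0.16 = 1.53
R0 > 1, so the population is growing.

growing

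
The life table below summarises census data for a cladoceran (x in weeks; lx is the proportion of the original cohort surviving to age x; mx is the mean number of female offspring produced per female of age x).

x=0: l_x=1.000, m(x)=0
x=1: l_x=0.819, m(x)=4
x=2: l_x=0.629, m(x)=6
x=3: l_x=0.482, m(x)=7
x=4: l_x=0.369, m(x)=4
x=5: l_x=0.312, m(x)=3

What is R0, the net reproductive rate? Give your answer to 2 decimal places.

lx·mx by age: 0, 3.276, 3.774, 3.374, 1.476, 0.936
R0 = Σ lx·mx = 12.836 → 12.84

12.84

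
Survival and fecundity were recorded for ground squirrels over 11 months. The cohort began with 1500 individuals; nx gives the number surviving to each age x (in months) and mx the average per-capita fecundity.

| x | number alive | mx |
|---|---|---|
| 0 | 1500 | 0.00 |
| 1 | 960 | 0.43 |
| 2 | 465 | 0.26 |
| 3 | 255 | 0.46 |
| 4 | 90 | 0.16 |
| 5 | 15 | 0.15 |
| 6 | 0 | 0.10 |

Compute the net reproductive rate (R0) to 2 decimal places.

0.45

lx = nx/n0 = nx/1500: 1, 0.64, 0.31, 0.17, 0.06, 0.01, 0
lx·mx by age: 0, 0.2752, 0.0806, 0.0782, 0.0096, 0.0015, 0
R0 = Σ lx·mx = 0.4451 → 0.45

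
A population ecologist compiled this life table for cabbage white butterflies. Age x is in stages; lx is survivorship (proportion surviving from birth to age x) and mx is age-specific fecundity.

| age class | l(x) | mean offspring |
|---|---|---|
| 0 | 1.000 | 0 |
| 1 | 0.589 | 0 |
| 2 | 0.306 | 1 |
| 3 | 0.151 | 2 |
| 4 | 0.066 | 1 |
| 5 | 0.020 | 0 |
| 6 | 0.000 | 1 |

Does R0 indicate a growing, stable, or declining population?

declining

R0 = Σ lx·mx = 0 + 0 + 0.306 + 0.302 + 0.066 + 0 + 0 = 0.674
R0 < 1, so the population is declining.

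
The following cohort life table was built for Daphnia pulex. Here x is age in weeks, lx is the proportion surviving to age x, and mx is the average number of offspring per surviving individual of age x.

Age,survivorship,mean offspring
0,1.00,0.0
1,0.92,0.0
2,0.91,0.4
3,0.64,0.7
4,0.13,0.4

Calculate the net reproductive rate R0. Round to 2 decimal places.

lx·mx by age: 0, 0, 0.364, 0.448, 0.052
R0 = Σ lx·mx = 0.864 → 0.86

0.86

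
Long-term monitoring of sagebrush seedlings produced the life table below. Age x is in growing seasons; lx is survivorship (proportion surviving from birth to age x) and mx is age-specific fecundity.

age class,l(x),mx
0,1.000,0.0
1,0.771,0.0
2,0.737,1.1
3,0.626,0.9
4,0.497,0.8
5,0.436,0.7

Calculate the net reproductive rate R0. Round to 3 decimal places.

lx·mx by age: 0, 0, 0.8107, 0.5634, 0.3976, 0.3052
R0 = Σ lx·mx = 2.0769 → 2.077

2.077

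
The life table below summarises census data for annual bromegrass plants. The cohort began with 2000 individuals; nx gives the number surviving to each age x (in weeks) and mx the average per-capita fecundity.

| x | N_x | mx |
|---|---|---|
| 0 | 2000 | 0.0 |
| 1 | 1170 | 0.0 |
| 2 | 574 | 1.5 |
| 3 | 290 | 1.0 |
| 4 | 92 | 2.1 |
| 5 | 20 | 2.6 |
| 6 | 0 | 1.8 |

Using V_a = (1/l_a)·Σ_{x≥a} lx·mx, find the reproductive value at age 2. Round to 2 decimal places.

2.43

lx = nx/n0 = nx/2000: 1, 0.585, 0.287, 0.145, 0.046, 0.01, 0
lx·mx for x ≥ 2: 0.4305, 0.145, 0.0966, 0.026, 0 → sum = 0.6981
V_2 = 0.6981 / l_2 = 0.6981 / 0.287 = 2.432404… → 2.43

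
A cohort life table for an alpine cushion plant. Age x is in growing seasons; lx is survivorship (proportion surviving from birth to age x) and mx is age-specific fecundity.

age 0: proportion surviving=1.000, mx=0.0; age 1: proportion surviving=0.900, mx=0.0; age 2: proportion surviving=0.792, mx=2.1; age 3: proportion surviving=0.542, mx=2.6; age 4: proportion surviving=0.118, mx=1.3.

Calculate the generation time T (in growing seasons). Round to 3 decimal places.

lx·mx: 0, 0, 1.6632, 1.4092, 0.1534 → R0 = 3.2258
x·lx·mx: 0, 0, 3.3264, 4.2276, 0.6136 → Σ = 8.1676
T = 8.1676 / 3.2258 = 2.531961… → 2.532

2.532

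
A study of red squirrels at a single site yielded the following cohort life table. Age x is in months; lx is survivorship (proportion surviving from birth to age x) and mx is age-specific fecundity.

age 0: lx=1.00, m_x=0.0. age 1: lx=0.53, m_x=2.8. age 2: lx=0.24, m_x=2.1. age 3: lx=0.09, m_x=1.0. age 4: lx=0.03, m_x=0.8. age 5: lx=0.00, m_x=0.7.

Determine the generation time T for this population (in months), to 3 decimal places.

lx·mx: 0, 1.484, 0.504, 0.09, 0.024, 0 → R0 = 2.102
x·lx·mx: 0, 1.484, 1.008, 0.27, 0.096, 0 → Σ = 2.858
T = 2.858 / 2.102 = 1.359657… → 1.360

1.360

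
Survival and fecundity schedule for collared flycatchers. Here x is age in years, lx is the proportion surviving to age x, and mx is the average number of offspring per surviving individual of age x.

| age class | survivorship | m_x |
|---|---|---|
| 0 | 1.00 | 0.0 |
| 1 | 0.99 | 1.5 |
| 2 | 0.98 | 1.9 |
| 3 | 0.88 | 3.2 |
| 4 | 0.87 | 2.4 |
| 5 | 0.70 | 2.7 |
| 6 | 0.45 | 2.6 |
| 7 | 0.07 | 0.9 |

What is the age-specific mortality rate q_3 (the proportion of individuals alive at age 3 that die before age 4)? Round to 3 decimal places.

0.011

q_3 = (l_3 − l_4) / l_3 = (0.88 − 0.87) / 0.88
     = 0.01 / 0.88 = 0.011364… → 0.011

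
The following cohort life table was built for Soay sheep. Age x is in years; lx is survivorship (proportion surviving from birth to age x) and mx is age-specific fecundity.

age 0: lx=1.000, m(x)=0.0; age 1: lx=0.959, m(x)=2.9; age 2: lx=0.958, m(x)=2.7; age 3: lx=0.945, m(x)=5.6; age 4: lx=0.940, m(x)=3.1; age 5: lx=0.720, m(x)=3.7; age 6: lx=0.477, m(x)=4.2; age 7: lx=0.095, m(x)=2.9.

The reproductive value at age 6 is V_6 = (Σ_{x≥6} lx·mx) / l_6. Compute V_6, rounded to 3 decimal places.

4.778

lx·mx for x ≥ 6: 2.0034, 0.2755 → sum = 2.2789
V_6 = 2.2789 / l_6 = 2.2789 / 0.477 = 4.777568… → 4.778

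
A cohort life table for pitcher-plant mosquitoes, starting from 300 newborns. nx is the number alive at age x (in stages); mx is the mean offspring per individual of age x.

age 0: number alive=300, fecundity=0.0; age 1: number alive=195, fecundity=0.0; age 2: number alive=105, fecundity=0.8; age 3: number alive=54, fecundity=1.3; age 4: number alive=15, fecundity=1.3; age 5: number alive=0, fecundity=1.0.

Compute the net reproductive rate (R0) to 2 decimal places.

0.58

lx = nx/n0 = nx/300: 1, 0.65, 0.35, 0.18, 0.05, 0
lx·mx by age: 0, 0, 0.28, 0.234, 0.065, 0
R0 = Σ lx·mx = 0.579 → 0.58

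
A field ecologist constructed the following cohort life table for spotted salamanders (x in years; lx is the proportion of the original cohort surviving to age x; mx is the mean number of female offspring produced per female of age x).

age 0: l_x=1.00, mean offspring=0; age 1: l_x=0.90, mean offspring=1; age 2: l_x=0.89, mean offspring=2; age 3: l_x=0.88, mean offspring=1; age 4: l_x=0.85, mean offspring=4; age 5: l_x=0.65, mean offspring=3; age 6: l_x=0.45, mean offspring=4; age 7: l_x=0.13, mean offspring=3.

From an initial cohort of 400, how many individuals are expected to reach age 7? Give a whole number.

52

Expected survivors = N0 · l_7 = 400 × 0.13 = 52 → 52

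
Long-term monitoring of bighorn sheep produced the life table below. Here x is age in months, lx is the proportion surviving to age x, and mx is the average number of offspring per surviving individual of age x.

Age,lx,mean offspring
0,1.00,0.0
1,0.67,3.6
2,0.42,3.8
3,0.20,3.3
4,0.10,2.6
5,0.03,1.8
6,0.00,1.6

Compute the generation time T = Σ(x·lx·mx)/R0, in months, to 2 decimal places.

1.79

lx·mx: 0, 2.412, 1.596, 0.66, 0.26, 0.054, 0 → R0 = 4.982
x·lx·mx: 0, 2.412, 3.192, 1.98, 1.04, 0.27, 0 → Σ = 8.894
T = 8.894 / 4.982 = 1.785227… → 1.79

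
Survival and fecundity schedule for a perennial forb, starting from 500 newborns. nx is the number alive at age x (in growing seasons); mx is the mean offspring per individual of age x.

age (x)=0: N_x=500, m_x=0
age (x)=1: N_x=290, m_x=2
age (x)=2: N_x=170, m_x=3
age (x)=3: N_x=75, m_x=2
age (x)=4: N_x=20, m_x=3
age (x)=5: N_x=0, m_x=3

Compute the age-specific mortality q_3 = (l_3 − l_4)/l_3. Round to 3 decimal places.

lx = nx/n0 = nx/500: 1, 0.58, 0.34, 0.15, 0.04, 0
q_3 = (l_3 − l_4) / l_3 = (0.15 − 0.04) / 0.15
     = 0.11 / 0.15 = 0.733333… → 0.733

0.733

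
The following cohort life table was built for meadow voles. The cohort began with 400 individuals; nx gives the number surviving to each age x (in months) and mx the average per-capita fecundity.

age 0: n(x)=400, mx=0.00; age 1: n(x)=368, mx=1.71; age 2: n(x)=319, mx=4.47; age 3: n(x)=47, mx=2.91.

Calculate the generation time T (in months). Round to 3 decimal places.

1.775

lx = nx/n0 = nx/400: 1, 0.92, 0.7975, 0.1175
lx·mx: 0, 1.5732, 3.564825, 0.341925 → R0 = 5.47995
x·lx·mx: 0, 1.5732, 7.12965, 1.025775 → Σ = 9.728625
T = 9.728625 / 5.47995 = 1.775313… → 1.775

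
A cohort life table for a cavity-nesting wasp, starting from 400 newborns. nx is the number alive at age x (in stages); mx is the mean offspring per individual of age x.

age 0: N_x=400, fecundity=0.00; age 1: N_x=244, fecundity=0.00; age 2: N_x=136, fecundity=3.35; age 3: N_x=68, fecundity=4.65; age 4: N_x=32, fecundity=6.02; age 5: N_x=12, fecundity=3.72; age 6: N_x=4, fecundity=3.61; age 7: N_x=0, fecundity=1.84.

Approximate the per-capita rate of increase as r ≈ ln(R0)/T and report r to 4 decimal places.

lx = nx/n0 = nx/400: 1, 0.61, 0.34, 0.17, 0.08, 0.03, 0.01, 0
R0 = Σ lx·mx = 0 + 0 + 1.139 + 0.7905 + 0.4816 + 0.1116 + 0.0361 + 0 = 2.5588
Σ x·lx·mx = 7.3505; T = 7.3505/2.5588 = 2.87264…
r ≈ ln(R0)/T = ln(2.5588)/2.87264… = 0.327065… → 0.3271

0.3271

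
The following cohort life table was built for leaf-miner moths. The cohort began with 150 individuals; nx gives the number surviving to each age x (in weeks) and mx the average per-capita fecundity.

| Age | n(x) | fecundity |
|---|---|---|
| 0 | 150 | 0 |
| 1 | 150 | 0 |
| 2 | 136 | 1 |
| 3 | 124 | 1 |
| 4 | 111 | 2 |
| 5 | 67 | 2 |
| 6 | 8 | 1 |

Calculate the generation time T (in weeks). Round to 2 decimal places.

3.61

lx = nx/n0 = nx/150: 1, 1, 0.90667…, 0.82667…, 0.74, 0.44667…, 0.05333…
lx·mx: 0, 0, 0.906667…, 0.826667…, 1.48, 0.893333…, 0.053333… → R0 = 4.16…
x·lx·mx: 0, 0, 1.813333…, 2.48…, 5.92, 4.466667…, 0.32… → Σ = 15…
T = 15… / 4.16… = 3.605769… → 3.61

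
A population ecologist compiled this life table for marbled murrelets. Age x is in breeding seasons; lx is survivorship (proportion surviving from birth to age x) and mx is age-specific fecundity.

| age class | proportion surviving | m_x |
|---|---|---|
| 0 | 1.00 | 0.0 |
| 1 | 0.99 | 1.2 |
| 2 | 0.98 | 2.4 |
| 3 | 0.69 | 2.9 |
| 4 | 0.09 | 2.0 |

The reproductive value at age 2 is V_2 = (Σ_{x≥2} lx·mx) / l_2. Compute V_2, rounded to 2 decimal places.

4.63

lx·mx for x ≥ 2: 2.352, 2.001, 0.18 → sum = 4.533
V_2 = 4.533 / l_2 = 4.533 / 0.98 = 4.62551… → 4.63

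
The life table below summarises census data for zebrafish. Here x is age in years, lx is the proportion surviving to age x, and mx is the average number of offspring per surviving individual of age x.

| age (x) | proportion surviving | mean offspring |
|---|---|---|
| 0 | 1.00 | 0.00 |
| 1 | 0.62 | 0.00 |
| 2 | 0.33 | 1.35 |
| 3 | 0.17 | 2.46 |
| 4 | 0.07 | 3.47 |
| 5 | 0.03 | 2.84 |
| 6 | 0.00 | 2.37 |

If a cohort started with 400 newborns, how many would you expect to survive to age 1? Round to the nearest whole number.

248

Expected survivors = N0 · l_1 = 400 × 0.62 = 248 → 248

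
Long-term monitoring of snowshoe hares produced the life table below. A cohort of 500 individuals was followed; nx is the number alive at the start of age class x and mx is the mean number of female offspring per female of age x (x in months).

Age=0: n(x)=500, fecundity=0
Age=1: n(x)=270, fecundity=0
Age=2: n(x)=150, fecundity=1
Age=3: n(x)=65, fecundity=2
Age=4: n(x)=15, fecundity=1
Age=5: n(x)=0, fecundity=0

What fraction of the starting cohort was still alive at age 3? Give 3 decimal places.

l_3 = n_3/n_0 = 65/500 = 0.13 → 0.130

0.130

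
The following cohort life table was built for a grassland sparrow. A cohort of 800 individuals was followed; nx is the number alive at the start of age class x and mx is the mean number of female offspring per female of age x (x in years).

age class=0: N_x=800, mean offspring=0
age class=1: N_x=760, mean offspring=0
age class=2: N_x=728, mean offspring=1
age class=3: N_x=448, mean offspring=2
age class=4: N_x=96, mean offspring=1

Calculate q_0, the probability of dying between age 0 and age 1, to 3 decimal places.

0.050

lx = nx/n0 = nx/800: 1, 0.95, 0.91, 0.56, 0.12
q_0 = (l_0 − l_1) / l_0 = (1 − 0.95) / 1
     = 0.05 / 1 = 0.05 → 0.050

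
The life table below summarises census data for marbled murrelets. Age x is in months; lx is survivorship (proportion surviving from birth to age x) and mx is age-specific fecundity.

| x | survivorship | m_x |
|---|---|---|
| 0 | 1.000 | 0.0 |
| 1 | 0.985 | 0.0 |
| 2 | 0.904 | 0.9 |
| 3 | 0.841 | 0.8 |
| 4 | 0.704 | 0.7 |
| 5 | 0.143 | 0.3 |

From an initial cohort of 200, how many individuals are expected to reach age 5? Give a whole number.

29

Expected survivors = N0 · l_5 = 200 × 0.143 = 28.6 → 29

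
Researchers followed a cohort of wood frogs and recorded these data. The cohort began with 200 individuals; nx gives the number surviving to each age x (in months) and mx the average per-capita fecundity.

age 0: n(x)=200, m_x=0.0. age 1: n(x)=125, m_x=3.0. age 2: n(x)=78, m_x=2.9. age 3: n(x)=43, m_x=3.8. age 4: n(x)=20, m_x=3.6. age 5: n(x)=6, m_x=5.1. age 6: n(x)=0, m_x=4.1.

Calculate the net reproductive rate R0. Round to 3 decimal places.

lx = nx/n0 = nx/200: 1, 0.625, 0.39, 0.215, 0.1, 0.03, 0
lx·mx by age: 0, 1.875, 1.131, 0.817, 0.36, 0.153, 0
R0 = Σ lx·mx = 4.336 → 4.336

4.336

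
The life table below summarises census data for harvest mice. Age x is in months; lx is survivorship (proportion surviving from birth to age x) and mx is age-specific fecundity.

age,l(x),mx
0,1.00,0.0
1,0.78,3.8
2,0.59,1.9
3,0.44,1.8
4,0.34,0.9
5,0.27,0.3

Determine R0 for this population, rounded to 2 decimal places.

5.26

lx·mx by age: 0, 2.964, 1.121, 0.792, 0.306, 0.081
R0 = Σ lx·mx = 5.264 → 5.26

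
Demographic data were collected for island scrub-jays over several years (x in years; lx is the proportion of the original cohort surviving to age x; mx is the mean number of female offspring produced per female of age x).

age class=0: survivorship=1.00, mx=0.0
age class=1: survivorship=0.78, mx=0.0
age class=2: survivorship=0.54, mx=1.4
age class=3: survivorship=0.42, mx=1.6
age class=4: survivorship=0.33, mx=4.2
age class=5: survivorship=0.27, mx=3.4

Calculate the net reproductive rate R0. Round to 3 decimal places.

3.732

lx·mx by age: 0, 0, 0.756, 0.672, 1.386, 0.918
R0 = Σ lx·mx = 3.732 → 3.732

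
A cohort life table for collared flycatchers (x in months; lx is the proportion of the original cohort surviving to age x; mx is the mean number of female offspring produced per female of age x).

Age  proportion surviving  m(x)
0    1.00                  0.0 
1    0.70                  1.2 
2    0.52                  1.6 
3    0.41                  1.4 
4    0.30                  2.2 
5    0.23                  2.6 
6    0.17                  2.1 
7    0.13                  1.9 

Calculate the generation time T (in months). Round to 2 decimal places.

lx·mx: 0, 0.84, 0.832, 0.574, 0.66, 0.598, 0.357, 0.247 → R0 = 4.108
x·lx·mx: 0, 0.84, 1.664, 1.722, 2.64, 2.99, 2.142, 1.729 → Σ = 13.727
T = 13.727 / 4.108 = 3.341529… → 3.34

3.34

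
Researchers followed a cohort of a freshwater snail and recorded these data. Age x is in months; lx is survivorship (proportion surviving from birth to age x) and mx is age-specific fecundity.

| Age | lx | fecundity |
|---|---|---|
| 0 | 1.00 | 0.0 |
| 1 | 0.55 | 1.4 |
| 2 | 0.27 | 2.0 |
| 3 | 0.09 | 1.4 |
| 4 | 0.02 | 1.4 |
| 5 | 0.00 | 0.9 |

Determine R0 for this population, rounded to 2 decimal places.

1.46

lx·mx by age: 0, 0.77, 0.54, 0.126, 0.028, 0
R0 = Σ lx·mx = 1.464 → 1.46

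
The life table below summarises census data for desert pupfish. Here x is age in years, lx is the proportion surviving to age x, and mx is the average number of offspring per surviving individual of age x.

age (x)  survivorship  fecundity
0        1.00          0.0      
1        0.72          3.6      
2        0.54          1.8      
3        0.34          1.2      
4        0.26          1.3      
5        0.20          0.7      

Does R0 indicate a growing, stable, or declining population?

growing

R0 = Σ lx·mx = 0 + 2.592 + 0.972 + 0.408 + 0.338 + 0.14 = 4.45
R0 > 1, so the population is growing.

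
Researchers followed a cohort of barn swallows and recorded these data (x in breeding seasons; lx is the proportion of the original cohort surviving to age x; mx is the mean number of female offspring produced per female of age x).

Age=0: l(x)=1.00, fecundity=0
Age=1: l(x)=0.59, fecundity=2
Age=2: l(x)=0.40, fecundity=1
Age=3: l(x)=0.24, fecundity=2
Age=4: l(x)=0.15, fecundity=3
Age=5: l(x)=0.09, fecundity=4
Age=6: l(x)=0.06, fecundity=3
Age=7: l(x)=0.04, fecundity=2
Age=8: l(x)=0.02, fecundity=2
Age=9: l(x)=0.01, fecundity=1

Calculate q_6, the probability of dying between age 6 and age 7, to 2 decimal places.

0.33

q_6 = (l_6 − l_7) / l_6 = (0.06 − 0.04) / 0.06
     = 0.02 / 0.06 = 0.333333… → 0.33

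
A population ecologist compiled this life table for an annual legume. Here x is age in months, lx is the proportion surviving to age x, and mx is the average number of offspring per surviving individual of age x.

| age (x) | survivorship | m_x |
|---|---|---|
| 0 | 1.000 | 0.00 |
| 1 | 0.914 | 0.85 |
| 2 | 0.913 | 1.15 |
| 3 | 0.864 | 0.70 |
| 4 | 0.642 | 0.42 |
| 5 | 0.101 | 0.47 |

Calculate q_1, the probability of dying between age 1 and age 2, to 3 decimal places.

q_1 = (l_1 − l_2) / l_1 = (0.914 − 0.913) / 0.914
     = 0.001 / 0.914 = 0.001094… → 0.001

0.001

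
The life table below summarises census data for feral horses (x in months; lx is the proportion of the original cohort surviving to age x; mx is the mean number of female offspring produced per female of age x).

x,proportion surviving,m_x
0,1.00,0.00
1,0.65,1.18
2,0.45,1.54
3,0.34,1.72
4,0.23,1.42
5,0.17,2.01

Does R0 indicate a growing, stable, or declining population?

growing

R0 = Σ lx·mx = 0 + 0.767 + 0.693 + 0.5848 + 0.3266 + 0.3417 = 2.7131
R0 > 1, so the population is growing.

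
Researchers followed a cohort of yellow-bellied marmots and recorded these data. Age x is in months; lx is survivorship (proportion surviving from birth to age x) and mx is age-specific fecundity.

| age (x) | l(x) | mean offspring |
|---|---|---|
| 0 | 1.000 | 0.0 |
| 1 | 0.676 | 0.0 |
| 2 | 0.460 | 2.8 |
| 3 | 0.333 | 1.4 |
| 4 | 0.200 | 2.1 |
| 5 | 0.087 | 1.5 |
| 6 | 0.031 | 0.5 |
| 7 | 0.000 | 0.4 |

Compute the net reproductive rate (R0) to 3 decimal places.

lx·mx by age: 0, 0, 1.288, 0.4662, 0.42, 0.1305, 0.0155, 0
R0 = Σ lx·mx = 2.3202 → 2.320

2.320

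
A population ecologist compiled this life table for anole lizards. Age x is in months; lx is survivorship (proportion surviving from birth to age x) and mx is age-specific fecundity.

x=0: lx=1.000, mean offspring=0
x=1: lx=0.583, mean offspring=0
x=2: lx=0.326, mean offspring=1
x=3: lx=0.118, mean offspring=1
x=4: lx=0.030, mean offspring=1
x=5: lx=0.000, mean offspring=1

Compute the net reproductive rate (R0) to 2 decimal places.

lx·mx by age: 0, 0, 0.326, 0.118, 0.03, 0
R0 = Σ lx·mx = 0.474 → 0.47

0.47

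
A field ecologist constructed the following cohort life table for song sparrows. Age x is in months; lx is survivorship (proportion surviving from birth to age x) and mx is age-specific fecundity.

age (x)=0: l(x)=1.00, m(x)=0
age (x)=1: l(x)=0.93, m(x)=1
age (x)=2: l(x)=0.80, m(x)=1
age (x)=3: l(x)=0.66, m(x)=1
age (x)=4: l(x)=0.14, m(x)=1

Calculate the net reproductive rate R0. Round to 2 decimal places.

2.53

lx·mx by age: 0, 0.93, 0.8, 0.66, 0.14
R0 = Σ lx·mx = 2.53 → 2.53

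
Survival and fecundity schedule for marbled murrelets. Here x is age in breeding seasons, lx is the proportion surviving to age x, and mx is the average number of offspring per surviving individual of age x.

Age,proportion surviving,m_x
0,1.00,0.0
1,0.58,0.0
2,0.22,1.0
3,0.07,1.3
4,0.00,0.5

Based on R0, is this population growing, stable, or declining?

R0 = Σ lx·mx = 0 + 0 + 0.22 + 0.091 + 0 = 0.311
R0 < 1, so the population is declining.

declining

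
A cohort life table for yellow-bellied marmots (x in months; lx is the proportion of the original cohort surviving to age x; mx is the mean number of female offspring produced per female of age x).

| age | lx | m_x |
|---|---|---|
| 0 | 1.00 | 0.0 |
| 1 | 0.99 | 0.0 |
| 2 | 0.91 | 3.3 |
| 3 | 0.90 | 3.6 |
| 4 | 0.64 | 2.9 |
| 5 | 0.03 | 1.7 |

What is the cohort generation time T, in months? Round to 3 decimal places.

lx·mx: 0, 0, 3.003, 3.24, 1.856, 0.051 → R0 = 8.15
x·lx·mx: 0, 0, 6.006, 9.72, 7.424, 0.255 → Σ = 23.405
T = 23.405 / 8.15 = 2.871779… → 2.872

2.872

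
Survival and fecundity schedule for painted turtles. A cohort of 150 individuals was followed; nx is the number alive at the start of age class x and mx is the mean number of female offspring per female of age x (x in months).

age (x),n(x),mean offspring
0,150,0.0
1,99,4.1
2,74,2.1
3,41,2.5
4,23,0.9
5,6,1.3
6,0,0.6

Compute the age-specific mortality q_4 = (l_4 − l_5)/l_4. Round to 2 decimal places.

lx = nx/n0 = nx/150: 1, 0.66, 0.49333…, 0.27333…, 0.15333…, 0.04, 0
q_4 = (l_4 − l_5) / l_4 = (0.153333… − 0.04) / 0.153333…
     = 0.113333… / 0.153333… = 0.73913… → 0.74

0.74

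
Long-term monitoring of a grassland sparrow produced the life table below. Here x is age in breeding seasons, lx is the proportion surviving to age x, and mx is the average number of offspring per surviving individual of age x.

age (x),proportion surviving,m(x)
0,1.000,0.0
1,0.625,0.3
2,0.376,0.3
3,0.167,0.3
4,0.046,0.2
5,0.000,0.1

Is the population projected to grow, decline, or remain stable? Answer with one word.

declining

R0 = Σ lx·mx = 0 + 0.1875 + 0.1128 + 0.0501 + 0.0092 + 0 = 0.3596
R0 < 1, so the population is declining.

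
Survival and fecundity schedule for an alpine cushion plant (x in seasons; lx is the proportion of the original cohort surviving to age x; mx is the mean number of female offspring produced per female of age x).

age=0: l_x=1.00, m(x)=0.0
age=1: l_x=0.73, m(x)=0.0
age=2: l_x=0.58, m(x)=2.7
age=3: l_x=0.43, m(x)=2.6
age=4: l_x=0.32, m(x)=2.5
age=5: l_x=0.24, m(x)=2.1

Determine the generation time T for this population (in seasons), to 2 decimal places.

3.06

lx·mx: 0, 0, 1.566, 1.118, 0.8, 0.504 → R0 = 3.988
x·lx·mx: 0, 0, 3.132, 3.354, 3.2, 2.52 → Σ = 12.206
T = 12.206 / 3.988 = 3.060682… → 3.06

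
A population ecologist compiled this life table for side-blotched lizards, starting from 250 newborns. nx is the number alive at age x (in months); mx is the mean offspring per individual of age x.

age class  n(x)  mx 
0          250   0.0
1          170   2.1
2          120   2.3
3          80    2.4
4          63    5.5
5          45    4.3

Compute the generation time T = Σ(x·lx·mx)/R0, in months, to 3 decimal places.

lx = nx/n0 = nx/250: 1, 0.68, 0.48, 0.32, 0.252, 0.18
lx·mx: 0, 1.428, 1.104, 0.768, 1.386, 0.774 → R0 = 5.46
x·lx·mx: 0, 1.428, 2.208, 2.304, 5.544, 3.87 → Σ = 15.354
T = 15.354 / 5.46 = 2.812088… → 2.812

2.812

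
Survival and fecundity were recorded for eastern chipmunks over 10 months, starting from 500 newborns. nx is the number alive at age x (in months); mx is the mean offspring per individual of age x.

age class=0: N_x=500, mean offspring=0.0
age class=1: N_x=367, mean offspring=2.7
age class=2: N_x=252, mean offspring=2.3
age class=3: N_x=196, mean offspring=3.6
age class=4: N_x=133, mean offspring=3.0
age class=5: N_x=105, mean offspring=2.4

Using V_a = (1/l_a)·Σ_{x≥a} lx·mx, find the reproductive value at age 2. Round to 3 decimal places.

lx = nx/n0 = nx/500: 1, 0.734, 0.504, 0.392, 0.266, 0.21
lx·mx for x ≥ 2: 1.1592, 1.4112, 0.798, 0.504 → sum = 3.8724
V_2 = 3.8724 / l_2 = 3.8724 / 0.504 = 7.683333… → 7.683

7.683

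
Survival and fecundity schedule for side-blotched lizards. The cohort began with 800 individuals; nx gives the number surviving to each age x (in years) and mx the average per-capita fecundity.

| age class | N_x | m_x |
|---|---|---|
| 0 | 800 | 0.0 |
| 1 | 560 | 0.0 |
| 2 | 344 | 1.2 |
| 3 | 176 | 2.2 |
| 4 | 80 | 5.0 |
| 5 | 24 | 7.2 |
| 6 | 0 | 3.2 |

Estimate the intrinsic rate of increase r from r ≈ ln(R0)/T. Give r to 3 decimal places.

lx = nx/n0 = nx/800: 1, 0.7, 0.43, 0.22, 0.1, 0.03, 0
R0 = Σ lx·mx = 0 + 0 + 0.516 + 0.484 + 0.5 + 0.216 + 0 = 1.716
Σ x·lx·mx = 5.564; T = 5.564/1.716 = 3.24242…
r ≈ ln(R0)/T = ln(1.716)/3.24242… = 0.16654… → 0.167

0.167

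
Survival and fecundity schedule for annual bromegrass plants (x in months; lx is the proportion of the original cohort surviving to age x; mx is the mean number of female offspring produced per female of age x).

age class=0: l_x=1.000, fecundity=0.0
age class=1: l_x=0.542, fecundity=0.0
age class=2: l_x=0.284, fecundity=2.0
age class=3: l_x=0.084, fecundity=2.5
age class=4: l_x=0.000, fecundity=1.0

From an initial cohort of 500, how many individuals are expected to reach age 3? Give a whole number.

Expected survivors = N0 · l_3 = 500 × 0.084 = 42 → 42

42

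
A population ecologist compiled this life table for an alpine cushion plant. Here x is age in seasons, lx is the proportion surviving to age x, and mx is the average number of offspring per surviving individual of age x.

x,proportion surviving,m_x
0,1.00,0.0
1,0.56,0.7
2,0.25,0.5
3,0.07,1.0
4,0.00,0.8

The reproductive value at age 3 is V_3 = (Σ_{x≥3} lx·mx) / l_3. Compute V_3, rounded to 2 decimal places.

1.00

lx·mx for x ≥ 3: 0.07, 0 → sum = 0.07
V_3 = 0.07 / l_3 = 0.07 / 0.07 = 1 → 1.00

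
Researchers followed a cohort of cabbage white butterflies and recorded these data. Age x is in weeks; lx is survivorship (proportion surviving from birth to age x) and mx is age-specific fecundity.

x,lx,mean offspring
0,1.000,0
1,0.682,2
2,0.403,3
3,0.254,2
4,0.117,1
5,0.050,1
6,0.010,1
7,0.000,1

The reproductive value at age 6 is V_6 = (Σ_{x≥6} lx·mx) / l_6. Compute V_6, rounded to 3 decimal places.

1.000

lx·mx for x ≥ 6: 0.01, 0 → sum = 0.01
V_6 = 0.01 / l_6 = 0.01 / 0.01 = 1 → 1.000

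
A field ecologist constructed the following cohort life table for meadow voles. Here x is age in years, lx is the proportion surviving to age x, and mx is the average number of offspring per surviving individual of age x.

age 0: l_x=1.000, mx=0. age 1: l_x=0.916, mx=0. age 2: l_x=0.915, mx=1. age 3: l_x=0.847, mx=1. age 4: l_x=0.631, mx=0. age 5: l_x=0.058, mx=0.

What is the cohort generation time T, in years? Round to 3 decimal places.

lx·mx: 0, 0, 0.915, 0.847, 0, 0 → R0 = 1.762
x·lx·mx: 0, 0, 1.83, 2.541, 0, 0 → Σ = 4.371
T = 4.371 / 1.762 = 2.480704… → 2.481

2.481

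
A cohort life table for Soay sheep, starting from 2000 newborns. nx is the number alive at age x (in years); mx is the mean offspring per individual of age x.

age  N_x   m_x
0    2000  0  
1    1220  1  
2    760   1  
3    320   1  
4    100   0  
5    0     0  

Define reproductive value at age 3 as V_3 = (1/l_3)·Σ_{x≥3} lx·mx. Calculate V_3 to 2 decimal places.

1.00

lx = nx/n0 = nx/2000: 1, 0.61, 0.38, 0.16, 0.05, 0
lx·mx for x ≥ 3: 0.16, 0, 0 → sum = 0.16
V_3 = 0.16 / l_3 = 0.16 / 0.16 = 1 → 1.00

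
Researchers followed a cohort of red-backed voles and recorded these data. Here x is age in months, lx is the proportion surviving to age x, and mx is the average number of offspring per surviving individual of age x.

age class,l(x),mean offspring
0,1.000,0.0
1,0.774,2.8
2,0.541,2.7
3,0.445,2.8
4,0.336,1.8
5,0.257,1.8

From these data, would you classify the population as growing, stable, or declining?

growing

R0 = Σ lx·mx = 0 + 2.1672 + 1.4607 + 1.246 + 0.6048 + 0.4626 = 5.9413
R0 > 1, so the population is growing.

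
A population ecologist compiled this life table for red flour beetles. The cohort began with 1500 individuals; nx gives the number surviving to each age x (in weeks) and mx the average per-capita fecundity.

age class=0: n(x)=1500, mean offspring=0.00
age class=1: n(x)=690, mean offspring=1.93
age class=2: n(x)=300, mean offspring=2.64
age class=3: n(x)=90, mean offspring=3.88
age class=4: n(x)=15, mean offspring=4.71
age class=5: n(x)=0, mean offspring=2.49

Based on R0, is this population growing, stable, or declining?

growing

lx = nx/n0 = nx/1500: 1, 0.46, 0.2, 0.06, 0.01, 0
R0 = Σ lx·mx = 0 + 0.8878 + 0.528 + 0.2328 + 0.0471 + 0 = 1.6957
R0 > 1, so the population is growing.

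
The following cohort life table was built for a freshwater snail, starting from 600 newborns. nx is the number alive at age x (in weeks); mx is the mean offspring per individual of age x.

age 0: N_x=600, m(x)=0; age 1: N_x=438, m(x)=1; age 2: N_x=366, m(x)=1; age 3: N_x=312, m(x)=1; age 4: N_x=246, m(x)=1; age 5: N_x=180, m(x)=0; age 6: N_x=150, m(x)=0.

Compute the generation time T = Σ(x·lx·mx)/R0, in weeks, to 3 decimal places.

2.269

lx = nx/n0 = nx/600: 1, 0.73, 0.61, 0.52, 0.41, 0.3, 0.25
lx·mx: 0, 0.73, 0.61, 0.52, 0.41, 0, 0 → R0 = 2.27
x·lx·mx: 0, 0.73, 1.22, 1.56, 1.64, 0, 0 → Σ = 5.15
T = 5.15 / 2.27 = 2.268722… → 2.269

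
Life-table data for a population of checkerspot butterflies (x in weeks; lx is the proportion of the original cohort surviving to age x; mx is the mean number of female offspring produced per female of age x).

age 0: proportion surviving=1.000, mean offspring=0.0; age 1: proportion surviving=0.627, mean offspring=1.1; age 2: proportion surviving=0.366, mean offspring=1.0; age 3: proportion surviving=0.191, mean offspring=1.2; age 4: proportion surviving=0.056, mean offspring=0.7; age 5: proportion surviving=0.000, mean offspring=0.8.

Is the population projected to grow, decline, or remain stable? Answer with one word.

growing

R0 = Σ lx·mx = 0 + 0.6897 + 0.366 + 0.2292 + 0.0392 + 0 = 1.3241
R0 > 1, so the population is growing.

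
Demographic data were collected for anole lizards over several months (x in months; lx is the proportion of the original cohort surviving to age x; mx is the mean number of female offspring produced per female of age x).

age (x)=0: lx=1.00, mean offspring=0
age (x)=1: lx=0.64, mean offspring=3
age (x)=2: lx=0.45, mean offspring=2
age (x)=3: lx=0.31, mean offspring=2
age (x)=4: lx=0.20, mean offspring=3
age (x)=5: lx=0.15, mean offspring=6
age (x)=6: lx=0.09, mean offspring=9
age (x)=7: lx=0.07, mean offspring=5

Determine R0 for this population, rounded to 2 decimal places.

6.10

lx·mx by age: 0, 1.92, 0.9, 0.62, 0.6, 0.9, 0.81, 0.35
R0 = Σ lx·mx = 6.1 → 6.10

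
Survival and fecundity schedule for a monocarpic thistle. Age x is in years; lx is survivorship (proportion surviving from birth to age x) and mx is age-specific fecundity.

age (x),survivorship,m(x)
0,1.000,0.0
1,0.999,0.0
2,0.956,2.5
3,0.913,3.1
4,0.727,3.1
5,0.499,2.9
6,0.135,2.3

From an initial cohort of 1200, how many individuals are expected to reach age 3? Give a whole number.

1096

Expected survivors = N0 · l_3 = 1200 × 0.913 = 1095.6 → 1096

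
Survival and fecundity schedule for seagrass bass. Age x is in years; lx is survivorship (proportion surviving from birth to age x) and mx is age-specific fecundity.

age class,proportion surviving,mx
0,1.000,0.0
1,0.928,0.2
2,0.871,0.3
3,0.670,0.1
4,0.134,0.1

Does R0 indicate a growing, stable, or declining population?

R0 = Σ lx·mx = 0 + 0.1856 + 0.2613 + 0.067 + 0.0134 = 0.5273
R0 < 1, so the population is declining.

declining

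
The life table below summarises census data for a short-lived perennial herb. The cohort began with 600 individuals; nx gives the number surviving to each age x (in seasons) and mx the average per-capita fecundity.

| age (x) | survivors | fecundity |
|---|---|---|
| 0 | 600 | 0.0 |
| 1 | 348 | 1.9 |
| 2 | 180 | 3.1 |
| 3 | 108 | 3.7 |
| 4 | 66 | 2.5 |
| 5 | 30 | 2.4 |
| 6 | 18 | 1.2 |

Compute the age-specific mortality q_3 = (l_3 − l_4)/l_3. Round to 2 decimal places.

0.39

lx = nx/n0 = nx/600: 1, 0.58, 0.3, 0.18, 0.11, 0.05, 0.03
q_3 = (l_3 − l_4) / l_3 = (0.18 − 0.11) / 0.18
     = 0.07 / 0.18 = 0.388889… → 0.39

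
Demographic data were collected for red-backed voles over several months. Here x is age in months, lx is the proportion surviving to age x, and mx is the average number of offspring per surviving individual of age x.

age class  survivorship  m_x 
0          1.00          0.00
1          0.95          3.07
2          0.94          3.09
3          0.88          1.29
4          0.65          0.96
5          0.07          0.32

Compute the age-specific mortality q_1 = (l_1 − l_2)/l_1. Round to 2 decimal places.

0.01

q_1 = (l_1 − l_2) / l_1 = (0.95 − 0.94) / 0.95
     = 0.01 / 0.95 = 0.010526… → 0.01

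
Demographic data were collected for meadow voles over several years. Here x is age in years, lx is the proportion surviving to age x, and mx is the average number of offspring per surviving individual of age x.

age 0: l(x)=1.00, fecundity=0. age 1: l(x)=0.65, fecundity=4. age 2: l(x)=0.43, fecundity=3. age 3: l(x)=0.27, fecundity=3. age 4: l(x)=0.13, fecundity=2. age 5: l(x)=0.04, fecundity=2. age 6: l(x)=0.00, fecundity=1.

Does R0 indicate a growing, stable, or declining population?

growing

R0 = Σ lx·mx = 0 + 2.6 + 1.29 + 0.81 + 0.26 + 0.08 + 0 = 5.04
R0 > 1, so the population is growing.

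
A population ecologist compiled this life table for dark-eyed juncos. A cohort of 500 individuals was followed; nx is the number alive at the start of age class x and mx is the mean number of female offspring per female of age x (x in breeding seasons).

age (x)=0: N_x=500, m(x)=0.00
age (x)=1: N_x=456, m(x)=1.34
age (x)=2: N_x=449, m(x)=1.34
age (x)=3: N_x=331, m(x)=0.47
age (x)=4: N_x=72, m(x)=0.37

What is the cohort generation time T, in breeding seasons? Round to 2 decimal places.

lx = nx/n0 = nx/500: 1, 0.912, 0.898, 0.662, 0.144
lx·mx: 0, 1.22208, 1.20332, 0.31114, 0.05328 → R0 = 2.78982
x·lx·mx: 0, 1.22208, 2.40664, 0.93342, 0.21312 → Σ = 4.77526
T = 4.77526 / 2.78982 = 1.711673… → 1.71

1.71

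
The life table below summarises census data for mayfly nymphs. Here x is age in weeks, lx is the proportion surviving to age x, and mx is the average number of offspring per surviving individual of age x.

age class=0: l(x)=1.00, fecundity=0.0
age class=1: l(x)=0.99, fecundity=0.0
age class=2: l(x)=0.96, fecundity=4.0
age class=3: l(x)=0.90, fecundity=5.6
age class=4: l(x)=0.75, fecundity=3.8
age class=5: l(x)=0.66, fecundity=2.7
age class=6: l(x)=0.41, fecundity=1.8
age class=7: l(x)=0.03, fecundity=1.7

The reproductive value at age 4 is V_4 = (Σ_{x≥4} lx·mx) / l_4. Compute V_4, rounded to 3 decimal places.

7.228

lx·mx for x ≥ 4: 2.85, 1.782, 0.738, 0.051 → sum = 5.421
V_4 = 5.421 / l_4 = 5.421 / 0.75 = 7.228 → 7.228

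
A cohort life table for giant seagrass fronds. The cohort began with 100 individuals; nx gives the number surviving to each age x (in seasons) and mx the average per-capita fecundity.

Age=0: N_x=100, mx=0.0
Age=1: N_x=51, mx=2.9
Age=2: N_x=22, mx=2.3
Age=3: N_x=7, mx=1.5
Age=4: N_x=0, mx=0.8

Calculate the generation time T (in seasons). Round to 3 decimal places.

1.343

lx = nx/n0 = nx/100: 1, 0.51, 0.22, 0.07, 0
lx·mx: 0, 1.479, 0.506, 0.105, 0 → R0 = 2.09
x·lx·mx: 0, 1.479, 1.012, 0.315, 0 → Σ = 2.806
T = 2.806 / 2.09 = 1.342584… → 1.343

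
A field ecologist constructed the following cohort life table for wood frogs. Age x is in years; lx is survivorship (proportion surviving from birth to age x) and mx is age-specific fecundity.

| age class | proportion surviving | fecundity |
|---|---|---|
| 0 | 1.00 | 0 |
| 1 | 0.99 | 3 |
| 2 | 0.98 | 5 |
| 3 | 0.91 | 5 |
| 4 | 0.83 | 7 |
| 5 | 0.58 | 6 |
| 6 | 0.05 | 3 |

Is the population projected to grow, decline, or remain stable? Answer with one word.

growing

R0 = Σ lx·mx = 0 + 2.97 + 4.9 + 4.55 + 5.81 + 3.48 + 0.15 = 21.86
R0 > 1, so the population is growing.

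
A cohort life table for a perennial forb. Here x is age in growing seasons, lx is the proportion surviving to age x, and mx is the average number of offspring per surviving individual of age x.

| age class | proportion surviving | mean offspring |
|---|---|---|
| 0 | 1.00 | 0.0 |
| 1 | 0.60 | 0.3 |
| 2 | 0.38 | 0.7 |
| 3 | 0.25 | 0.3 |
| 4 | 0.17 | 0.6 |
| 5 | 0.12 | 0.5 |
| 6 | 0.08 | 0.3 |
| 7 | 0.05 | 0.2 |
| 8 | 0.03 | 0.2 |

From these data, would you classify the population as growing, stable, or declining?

R0 = Σ lx·mx = 0 + 0.18 + 0.266 + 0.075 + 0.102 + 0.06 + 0.024 + 0.01 + 0.006 = 0.723
R0 < 1, so the population is declining.

declining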